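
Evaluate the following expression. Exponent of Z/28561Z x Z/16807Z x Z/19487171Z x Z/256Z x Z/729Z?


Exponent = lcm of the cyclic orders; pairwise coprime => product.
13^4*7^5*11^7*2^8*3^6=28561*16807*19487171*256*729=1745741350843690007808


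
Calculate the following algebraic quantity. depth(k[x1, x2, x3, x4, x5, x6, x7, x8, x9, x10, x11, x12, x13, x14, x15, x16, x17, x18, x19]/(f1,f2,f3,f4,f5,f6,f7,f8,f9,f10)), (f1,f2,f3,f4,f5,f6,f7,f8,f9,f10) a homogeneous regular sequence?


depth(R)=19
depth(R/I)=19-10=9


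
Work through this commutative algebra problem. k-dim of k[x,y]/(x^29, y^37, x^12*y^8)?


k[x,y]/I, I = (x^29, y^37, x^12*y^8)
Rect: 29x37=1073. Corner: (29-12)x(37-8)=493.
dim = 1073-493 = 580


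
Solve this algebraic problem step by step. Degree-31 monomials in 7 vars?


C(d+n-1,n-1)=C(37,6)=2324784


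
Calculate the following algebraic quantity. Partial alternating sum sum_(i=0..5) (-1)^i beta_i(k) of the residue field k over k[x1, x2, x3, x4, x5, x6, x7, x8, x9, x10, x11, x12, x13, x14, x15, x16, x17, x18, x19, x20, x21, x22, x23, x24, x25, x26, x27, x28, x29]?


Koszul resolution: beta_i(k)=C(n,i), n=29
sum_(i=0..p) (-1)^i C(n,i) = (-1)^p C(n-1,p)
(-1)^5*C(28,5) = (-1)^5*98280 = -98280


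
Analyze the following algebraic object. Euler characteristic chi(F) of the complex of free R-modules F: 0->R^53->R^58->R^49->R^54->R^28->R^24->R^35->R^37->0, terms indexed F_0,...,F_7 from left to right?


chi = sum (-1)^i * rank:
(-1)^0*53=53
(-1)^1*58=-58
(-1)^2*49=49
(-1)^3*54=-54
(-1)^4*28=28
(-1)^5*24=-24
(-1)^6*35=35
(-1)^7*37=-37
chi=-8


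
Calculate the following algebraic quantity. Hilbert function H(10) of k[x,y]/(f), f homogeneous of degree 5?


H(t)=d for t>=d-1.
d=5, t=10
H(10)=5


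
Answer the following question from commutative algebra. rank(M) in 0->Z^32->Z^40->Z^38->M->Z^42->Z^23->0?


Alt sum=0:
(-1)^0*32 + (-1)^1*40 + (-1)^2*38 + (-1)^3*? + (-1)^4*42 + (-1)^5*23=0
rank(M)=49


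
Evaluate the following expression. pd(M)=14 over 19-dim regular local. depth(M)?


pd+depth=depth(R)=19
depth=19-14=5


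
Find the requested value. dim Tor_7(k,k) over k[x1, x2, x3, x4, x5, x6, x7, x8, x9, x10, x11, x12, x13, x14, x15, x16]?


Koszul: C(n,i)=C(16,7)=11440


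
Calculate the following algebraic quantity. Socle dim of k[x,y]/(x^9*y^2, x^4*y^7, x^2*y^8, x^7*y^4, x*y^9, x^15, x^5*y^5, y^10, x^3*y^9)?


Socle = ann(m) = span of standard monomials u with x*u, y*u in I (staircase corners).
Redundant generators: x^3*y^9
Minimal generators: x^15, x^9*y^2, x^7*y^4, x^5*y^5, x^4*y^7, x^2*y^8, x*y^9, y^10
Corners: y^9, xy^8, x^3y^7, x^4y^6, x^6y^4, x^8y^3, x^14y
Socle dim=7


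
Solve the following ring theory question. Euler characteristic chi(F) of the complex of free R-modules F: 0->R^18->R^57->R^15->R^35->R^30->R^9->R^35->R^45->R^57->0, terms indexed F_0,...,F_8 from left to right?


chi = sum (-1)^i * rank:
(-1)^0*18=18
(-1)^1*57=-57
(-1)^2*15=15
(-1)^3*35=-35
(-1)^4*30=30
(-1)^5*9=-9
(-1)^6*35=35
(-1)^7*45=-45
(-1)^8*57=57
chi=9


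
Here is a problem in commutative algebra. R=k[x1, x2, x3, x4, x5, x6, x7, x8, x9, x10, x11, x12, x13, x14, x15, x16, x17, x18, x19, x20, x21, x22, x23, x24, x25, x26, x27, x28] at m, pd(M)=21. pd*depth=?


pd+depth=28
depth=28-21=7
pd*depth=21*7=147


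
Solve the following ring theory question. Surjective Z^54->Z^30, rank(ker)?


rank(ker) = 54-30 = 24


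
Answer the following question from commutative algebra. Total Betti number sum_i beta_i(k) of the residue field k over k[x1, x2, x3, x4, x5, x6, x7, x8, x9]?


Koszul resolution: beta_i(k)=C(n,i), n=9
sum_i C(9,i) = 2^9 = 512


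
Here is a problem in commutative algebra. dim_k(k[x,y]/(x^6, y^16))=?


Basis: x^i*y^j, i<6, j<16
6*16=96


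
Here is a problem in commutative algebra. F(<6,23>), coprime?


gcd(6,23)=1 => F=ab-a-b=6*23-6-23=138-29=109


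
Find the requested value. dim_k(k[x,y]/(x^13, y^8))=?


Basis: x^i*y^j, i<13, j<8
13*8=104


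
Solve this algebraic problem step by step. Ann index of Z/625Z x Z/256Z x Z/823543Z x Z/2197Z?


Exponent = lcm of the cyclic orders; pairwise coprime => product.
5^4*2^8*7^7*13^3=625*256*823543*2197=289491835360000


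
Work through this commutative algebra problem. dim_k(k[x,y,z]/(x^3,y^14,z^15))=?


Basis: x^iy^jz^k, i<3,j<14,k<15
3*14*15=630


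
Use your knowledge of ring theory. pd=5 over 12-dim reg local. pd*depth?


pd+depth=12
depth=12-5=7
pd*depth=5*7=35


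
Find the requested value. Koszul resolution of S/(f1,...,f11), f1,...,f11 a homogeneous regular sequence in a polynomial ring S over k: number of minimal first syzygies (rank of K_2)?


Regular sequence => Koszul complex is the minimal free resolution.
Syz_1 minimally generated by Koszul relations f_i*e_j - f_j*e_i (i<j): mu(Syz_1) = beta_2 = C(m,2) = m(m-1)/2
m=11
11*10/2 = 55


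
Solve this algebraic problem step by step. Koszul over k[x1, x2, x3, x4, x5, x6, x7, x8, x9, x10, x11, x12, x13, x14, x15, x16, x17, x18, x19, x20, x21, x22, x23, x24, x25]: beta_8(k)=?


C(n,i)=C(25,8)=1081575


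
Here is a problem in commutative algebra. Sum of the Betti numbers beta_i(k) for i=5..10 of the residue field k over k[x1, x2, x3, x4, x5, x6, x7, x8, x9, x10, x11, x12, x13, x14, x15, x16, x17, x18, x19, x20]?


Koszul resolution: beta_i(k)=C(n,i), n=20
C(20,5)=15504, C(20,6)=38760, C(20,7)=77520, C(20,8)=125970, C(20,9)=167960, C(20,10)=184756
Sum=610470


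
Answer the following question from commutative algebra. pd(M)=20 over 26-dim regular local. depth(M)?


pd+depth=depth(R)=26
depth=26-20=6


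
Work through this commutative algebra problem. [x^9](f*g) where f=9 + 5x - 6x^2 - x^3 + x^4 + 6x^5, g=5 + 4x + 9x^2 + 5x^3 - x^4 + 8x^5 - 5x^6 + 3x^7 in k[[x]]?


[x^9] = sum a_i*b_j, i+j=9
  -6*3=-18
  -1*-5=5
  1*8=8
  6*-1=-6
Sum=-11


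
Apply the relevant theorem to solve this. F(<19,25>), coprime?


gcd(19,25)=1 => F=ab-a-b=19*25-19-25=475-44=431


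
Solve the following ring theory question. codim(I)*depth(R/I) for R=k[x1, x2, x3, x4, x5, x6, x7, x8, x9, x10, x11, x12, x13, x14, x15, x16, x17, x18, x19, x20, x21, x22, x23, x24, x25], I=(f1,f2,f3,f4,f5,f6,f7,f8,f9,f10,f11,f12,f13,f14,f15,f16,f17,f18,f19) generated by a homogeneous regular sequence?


codim=19, depth=dim(R/I)=25-19=6
Product=19*6=114


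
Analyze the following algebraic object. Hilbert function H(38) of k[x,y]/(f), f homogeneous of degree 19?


H(t)=d for t>=d-1.
d=19, t=38
H(38)=19


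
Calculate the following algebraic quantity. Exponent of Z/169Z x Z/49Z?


Exponent = lcm of the cyclic orders; pairwise coprime => product.
13^2*7^2=169*49=8281


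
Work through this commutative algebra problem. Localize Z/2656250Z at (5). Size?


5-primary part: 2656250=5^7*34
Size=5^7=78125


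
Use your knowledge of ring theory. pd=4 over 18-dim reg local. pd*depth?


pd+depth=18
depth=18-4=14
pd*depth=4*14=56


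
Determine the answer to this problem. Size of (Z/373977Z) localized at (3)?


3-primary part: 373977=3^9*19
Size=3^9=19683


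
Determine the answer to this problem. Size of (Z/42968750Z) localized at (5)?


5-primary part: 42968750=5^9*22
Size=5^9=1953125


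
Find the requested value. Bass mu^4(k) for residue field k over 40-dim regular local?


C(n,i)=C(40,4)=91390


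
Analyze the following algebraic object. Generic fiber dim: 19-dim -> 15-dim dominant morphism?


dim(fiber)=dim(X)-dim(Y)=19-15=4


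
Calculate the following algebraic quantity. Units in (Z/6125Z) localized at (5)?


Local ring = Z/125Z.
phi(125) = 5^2*(5-1) = 100


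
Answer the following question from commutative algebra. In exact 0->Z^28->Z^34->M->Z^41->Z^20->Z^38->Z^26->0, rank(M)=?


Alt sum=0:
(-1)^0*28 + (-1)^1*34 + (-1)^2*? + (-1)^3*41 + (-1)^4*20 + (-1)^5*38 + (-1)^6*26=0
rank(M)=39


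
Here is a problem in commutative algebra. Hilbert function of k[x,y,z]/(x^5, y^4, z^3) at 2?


Need i<5, j<4, k<3 with i+j+k=2.
For each i, j ranges over max(0,2-i-2)..min(3,2-i):
  i=0: j in [0,2] -> 3
  i=1: j in [0,1] -> 2
  i=2: j in [0,0] -> 1
H(2) = 3+2+1 = 6


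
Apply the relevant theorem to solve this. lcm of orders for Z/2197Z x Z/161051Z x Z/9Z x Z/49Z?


Exponent = lcm of the cyclic orders; pairwise coprime => product.
13^3*11^5*3^2*7^2=2197*161051*9*49=156038609727


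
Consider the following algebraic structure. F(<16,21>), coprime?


gcd(16,21)=1 => F=ab-a-b=16*21-16-21=336-37=299


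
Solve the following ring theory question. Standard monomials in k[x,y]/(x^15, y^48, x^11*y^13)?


k[x,y]/I, I = (x^15, y^48, x^11*y^13)
Rect: 15x48=720. Corner: (15-11)x(48-13)=140.
dim = 720-140 = 580


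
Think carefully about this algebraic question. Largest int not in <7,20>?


gcd(7,20)=1 => F=ab-a-b=7*20-7-20=140-27=113


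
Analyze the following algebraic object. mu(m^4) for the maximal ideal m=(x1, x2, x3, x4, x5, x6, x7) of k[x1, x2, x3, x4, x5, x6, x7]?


Graded Nakayama: mu(m^d) = dim_k (m^d/m^(d+1)) = #degree-4 monomials in 7 vars
C(n+d-1,d)=C(10,4)=210


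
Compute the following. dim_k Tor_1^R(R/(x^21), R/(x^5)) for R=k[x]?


Tor_1(R/I,R/J)=(I cap J)/IJ=(x^21)/(x^26)
dim=26-21=min(21,5)=5


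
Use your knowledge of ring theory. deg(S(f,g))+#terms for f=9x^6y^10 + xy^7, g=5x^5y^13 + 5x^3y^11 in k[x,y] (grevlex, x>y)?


LT(f)=9x^6y^10, LT(g)=5x^5y^13
lcm(LM)=x^6y^13
S(f,g) (scaled by 45 to clear denominators) = 5y^3*f - 9x*g = -45x^4y^11 + 5xy^10
2 terms, deg 15.
15+2=17


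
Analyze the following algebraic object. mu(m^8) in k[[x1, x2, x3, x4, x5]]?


C(n+d-1,d)=C(12,8)=495


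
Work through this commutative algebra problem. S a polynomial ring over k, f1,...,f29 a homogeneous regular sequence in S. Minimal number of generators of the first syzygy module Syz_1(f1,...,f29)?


Regular sequence => Koszul complex is the minimal free resolution.
Syz_1 minimally generated by Koszul relations f_i*e_j - f_j*e_i (i<j): mu(Syz_1) = beta_2 = C(m,2) = m(m-1)/2
m=29
29*28/2 = 406


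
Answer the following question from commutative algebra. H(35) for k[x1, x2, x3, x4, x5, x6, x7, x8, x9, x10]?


C(d+n-1,n-1)=C(44,9)=708930508


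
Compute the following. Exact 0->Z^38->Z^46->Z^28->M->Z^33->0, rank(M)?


Alt sum=0:
(-1)^0*38 + (-1)^1*46 + (-1)^2*28 + (-1)^3*? + (-1)^4*33=0
rank(M)=53


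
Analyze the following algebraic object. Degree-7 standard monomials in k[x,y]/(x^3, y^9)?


k[x,y], I = (x^3, y^9), d = 7
Need i < 3 and d-i < 9.
Range: 0 <= i <= 2.
H(7) = 3


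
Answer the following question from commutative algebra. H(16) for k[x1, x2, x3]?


C(d+n-1,n-1)=C(18,2)=153


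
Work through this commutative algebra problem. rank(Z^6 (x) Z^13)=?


rank(M(x)N) = rank(M)*rank(N)
6*13 = 78


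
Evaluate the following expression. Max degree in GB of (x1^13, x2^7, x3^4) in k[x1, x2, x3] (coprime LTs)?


Pure powers, coprime LTs => already GB.
Degrees: 13, 7, 4
Max=13


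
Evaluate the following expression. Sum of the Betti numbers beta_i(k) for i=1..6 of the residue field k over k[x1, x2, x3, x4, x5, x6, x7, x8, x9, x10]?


Koszul resolution: beta_i(k)=C(n,i), n=10
C(10,1)=10, C(10,2)=45, C(10,3)=120, C(10,4)=210, C(10,5)=252, C(10,6)=210
Sum=847


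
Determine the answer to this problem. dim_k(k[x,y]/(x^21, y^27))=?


Basis: x^i*y^j, i<21, j<27
21*27=567


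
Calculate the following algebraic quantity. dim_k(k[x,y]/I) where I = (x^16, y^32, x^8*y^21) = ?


k[x,y]/I, I = (x^16, y^32, x^8*y^21)
Rect: 16x32=512. Corner: (16-8)x(32-21)=88.
dim = 512-88 = 424


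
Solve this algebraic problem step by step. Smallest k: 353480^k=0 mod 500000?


353480^k mod 500000:
k=1: 353480
k=2: 110400
k=3: 192000
k=4: 160000
k=5: 300000
k=6: 0
First zero at k = 6


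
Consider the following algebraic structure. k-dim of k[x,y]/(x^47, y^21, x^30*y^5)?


k[x,y]/I, I = (x^47, y^21, x^30*y^5)
Rect: 47x21=987. Corner: (47-30)x(21-5)=272.
dim = 987-272 = 715


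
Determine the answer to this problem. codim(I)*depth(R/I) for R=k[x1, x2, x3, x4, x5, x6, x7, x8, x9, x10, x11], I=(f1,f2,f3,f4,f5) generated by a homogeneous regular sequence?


codim=5, depth=dim(R/I)=11-5=6
Product=5*6=30


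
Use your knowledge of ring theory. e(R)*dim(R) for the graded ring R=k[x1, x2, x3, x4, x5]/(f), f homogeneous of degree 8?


e(R)=deg(f)=8, dim(R)=5-1=4
e*dim=8*4=32


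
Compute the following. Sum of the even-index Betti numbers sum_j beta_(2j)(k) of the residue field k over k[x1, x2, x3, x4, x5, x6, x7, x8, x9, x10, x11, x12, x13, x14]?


Koszul resolution: beta_i(k)=C(n,i), n=14
sum_even C(14,i) = 2^(n-1) = 2^13 = 8192


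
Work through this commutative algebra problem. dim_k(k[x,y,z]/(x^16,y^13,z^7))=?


Basis: x^iy^jz^k, i<16,j<13,k<7
16*13*7=1456


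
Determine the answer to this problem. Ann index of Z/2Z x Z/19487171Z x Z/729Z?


Exponent = lcm of the cyclic orders; pairwise coprime => product.
2^1*11^7*3^6=2*19487171*729=28412295318


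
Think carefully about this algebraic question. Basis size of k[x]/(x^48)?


Basis: 1,x,...,x^47
dim=48


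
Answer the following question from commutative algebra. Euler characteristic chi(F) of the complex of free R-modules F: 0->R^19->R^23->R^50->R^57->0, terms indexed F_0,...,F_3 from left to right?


chi = sum (-1)^i * rank:
(-1)^0*19=19
(-1)^1*23=-23
(-1)^2*50=50
(-1)^3*57=-57
chi=-11


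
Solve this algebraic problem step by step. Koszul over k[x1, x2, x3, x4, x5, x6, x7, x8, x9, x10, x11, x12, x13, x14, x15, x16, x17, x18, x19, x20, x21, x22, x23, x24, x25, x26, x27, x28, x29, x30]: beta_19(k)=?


C(n,i)=C(30,19)=54627300


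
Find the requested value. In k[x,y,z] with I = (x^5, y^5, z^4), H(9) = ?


Need i<5, j<5, k<4 with i+j+k=9.
For each i, j ranges over max(0,9-i-3)..min(4,9-i):
  i=0: j in [6,4] -> 0
  i=1: j in [5,4] -> 0
  i=2: j in [4,4] -> 1
  i=3: j in [3,4] -> 2
  i=4: j in [2,4] -> 3
H(9) = 0+0+1+2+3 = 6


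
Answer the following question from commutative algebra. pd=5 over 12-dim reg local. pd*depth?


pd+depth=12
depth=12-5=7
pd*depth=5*7=35


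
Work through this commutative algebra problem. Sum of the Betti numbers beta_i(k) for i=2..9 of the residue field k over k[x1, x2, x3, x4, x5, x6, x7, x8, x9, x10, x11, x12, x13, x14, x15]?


Koszul resolution: beta_i(k)=C(n,i), n=15
C(15,2)=105, C(15,3)=455, C(15,4)=1365, C(15,5)=3003, C(15,6)=5005, C(15,7)=6435, C(15,8)=6435, C(15,9)=5005
Sum=27808


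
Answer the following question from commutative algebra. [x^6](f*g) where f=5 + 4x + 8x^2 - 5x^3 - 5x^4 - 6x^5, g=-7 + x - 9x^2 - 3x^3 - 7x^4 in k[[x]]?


[x^6] = sum a_i*b_j, i+j=6
  8*-7=-56
  -5*-3=15
  -5*-9=45
  -6*1=-6
Sum=-2


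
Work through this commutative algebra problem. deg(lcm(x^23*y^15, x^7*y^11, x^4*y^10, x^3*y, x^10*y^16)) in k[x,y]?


lcm = componentwise max:
x: max(23,7,4,3,10)=23
y: max(15,11,10,1,16)=16
Total=23+16=39


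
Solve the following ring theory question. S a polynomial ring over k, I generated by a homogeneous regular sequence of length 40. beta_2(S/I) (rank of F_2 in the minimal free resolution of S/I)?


Regular sequence => Koszul complex is the minimal free resolution.
Syz_1 minimally generated by Koszul relations f_i*e_j - f_j*e_i (i<j): mu(Syz_1) = beta_2 = C(m,2) = m(m-1)/2
m=40
40*39/2 = 780


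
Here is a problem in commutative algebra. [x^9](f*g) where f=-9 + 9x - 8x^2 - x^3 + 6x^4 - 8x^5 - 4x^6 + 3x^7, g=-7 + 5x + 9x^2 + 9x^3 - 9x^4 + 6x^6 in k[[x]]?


[x^9] = sum a_i*b_j, i+j=9
  -1*6=-6
  -8*-9=72
  -4*9=-36
  3*9=27
Sum=57


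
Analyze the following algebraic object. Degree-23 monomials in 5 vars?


C(d+n-1,n-1)=C(27,4)=17550


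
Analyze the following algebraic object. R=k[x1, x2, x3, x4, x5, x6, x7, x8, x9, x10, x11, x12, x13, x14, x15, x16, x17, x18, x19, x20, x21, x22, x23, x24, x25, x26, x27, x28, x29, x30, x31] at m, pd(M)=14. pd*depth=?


pd+depth=31
depth=31-14=17
pd*depth=14*17=238


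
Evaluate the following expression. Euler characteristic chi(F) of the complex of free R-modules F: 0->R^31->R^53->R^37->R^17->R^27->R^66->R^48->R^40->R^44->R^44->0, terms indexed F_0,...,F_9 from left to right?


chi = sum (-1)^i * rank:
(-1)^0*31=31
(-1)^1*53=-53
(-1)^2*37=37
(-1)^3*17=-17
(-1)^4*27=27
(-1)^5*66=-66
(-1)^6*48=48
(-1)^7*40=-40
(-1)^8*44=44
(-1)^9*44=-44
chi=-33


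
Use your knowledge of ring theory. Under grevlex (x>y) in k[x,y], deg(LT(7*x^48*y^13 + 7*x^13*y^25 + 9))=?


LT: 7*x^48*y^13
deg_x=48, deg_y=13
Total=48+13=61


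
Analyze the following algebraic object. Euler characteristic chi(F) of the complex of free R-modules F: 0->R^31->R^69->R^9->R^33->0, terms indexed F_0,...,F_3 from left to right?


chi = sum (-1)^i * rank:
(-1)^0*31=31
(-1)^1*69=-69
(-1)^2*9=9
(-1)^3*33=-33
chi=-62


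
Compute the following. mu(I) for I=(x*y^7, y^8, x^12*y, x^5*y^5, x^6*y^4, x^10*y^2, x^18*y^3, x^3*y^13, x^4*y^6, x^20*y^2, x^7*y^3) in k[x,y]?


Remove redundant (divisible by others).
x^3*y^13 redundant.
x^18*y^3 redundant.
x^20*y^2 redundant.
Min: x^12*y, x^10*y^2, x^7*y^3, x^6*y^4, x^5*y^5, x^4*y^6, x*y^7, y^8
Count=8


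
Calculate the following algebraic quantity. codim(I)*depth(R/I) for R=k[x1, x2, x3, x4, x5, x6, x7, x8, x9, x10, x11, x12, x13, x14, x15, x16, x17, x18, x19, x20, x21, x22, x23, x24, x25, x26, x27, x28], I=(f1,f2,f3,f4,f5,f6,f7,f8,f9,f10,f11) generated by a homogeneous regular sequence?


codim=11, depth=dim(R/I)=28-11=17
Product=11*17=187


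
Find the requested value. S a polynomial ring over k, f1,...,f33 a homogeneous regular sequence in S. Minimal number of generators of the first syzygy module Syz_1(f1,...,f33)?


Regular sequence => Koszul complex is the minimal free resolution.
Syz_1 minimally generated by Koszul relations f_i*e_j - f_j*e_i (i<j): mu(Syz_1) = beta_2 = C(m,2) = m(m-1)/2
m=33
33*32/2 = 528


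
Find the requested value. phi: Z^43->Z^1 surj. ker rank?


rank(ker) = 43-1 = 42


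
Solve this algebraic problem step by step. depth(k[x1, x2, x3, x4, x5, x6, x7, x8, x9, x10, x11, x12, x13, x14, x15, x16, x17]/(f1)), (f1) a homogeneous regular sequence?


depth(R)=17
depth(R/I)=17-1=16


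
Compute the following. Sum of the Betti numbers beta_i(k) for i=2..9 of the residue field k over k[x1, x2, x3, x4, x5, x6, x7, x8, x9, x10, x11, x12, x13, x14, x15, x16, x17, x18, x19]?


Koszul resolution: beta_i(k)=C(n,i), n=19
C(19,2)=171, C(19,3)=969, C(19,4)=3876, C(19,5)=11628, C(19,6)=27132, C(19,7)=50388, C(19,8)=75582, C(19,9)=92378
Sum=262124


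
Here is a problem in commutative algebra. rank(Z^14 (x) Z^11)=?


rank(M(x)N) = rank(M)*rank(N)
14*11 = 154


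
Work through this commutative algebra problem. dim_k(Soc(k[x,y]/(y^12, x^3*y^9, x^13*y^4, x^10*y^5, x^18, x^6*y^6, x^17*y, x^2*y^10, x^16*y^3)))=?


Socle = ann(m) = span of standard monomials u with x*u, y*u in I (staircase corners).
Minimal generators: x^18, x^17*y, x^16*y^3, x^13*y^4, x^10*y^5, x^6*y^6, x^3*y^9, x^2*y^10, y^12
Corners: xy^11, x^2y^9, x^5y^8, x^9y^5, x^12y^4, x^15y^3, x^16y^2, x^17
Socle dim=8


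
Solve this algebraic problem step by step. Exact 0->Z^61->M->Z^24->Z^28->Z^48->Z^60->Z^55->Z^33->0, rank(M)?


Alt sum=0:
(-1)^0*61 + (-1)^1*? + (-1)^2*24 + (-1)^3*28 + (-1)^4*48 + (-1)^5*60 + (-1)^6*55 + (-1)^7*33=0
rank(M)=67


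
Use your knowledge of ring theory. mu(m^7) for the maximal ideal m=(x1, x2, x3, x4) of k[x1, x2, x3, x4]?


Graded Nakayama: mu(m^d) = dim_k (m^d/m^(d+1)) = #degree-7 monomials in 4 vars
C(n+d-1,d)=C(10,7)=120


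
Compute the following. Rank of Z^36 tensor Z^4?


rank(M(x)N) = rank(M)*rank(N)
36*4 = 144


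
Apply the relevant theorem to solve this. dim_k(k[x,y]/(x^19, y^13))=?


Basis: x^i*y^j, i<19, j<13
19*13=247


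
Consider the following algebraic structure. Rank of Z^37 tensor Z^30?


rank(M(x)N) = rank(M)*rank(N)
37*30 = 1110


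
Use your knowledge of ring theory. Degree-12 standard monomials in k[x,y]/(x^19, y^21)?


k[x,y], I = (x^19, y^21), d = 12
Need i < 19 and d-i < 21.
Range: 0 <= i <= 12.
H(12) = 13


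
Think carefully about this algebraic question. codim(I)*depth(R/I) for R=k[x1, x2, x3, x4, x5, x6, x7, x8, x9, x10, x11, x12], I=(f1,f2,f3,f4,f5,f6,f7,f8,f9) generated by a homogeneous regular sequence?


codim=9, depth=dim(R/I)=12-9=3
Product=9*3=27


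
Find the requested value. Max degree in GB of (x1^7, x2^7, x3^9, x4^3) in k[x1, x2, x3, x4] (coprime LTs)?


Pure powers, coprime LTs => already GB.
Degrees: 7, 7, 9, 3
Max=9


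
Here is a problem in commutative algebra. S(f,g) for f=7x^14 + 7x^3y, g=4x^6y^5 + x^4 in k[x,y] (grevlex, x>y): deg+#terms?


LT(f)=7x^14, LT(g)=4x^6y^5
lcm(LM)=x^14y^5
S(f,g) (scaled by 28 to clear denominators) = 4y^5*f - 7x^8*g = -7x^12 + 28x^3y^6
2 terms, deg 12.
12+2=14


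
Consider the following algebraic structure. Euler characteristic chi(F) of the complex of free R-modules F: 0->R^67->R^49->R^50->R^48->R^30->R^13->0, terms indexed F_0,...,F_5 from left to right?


chi = sum (-1)^i * rank:
(-1)^0*67=67
(-1)^1*49=-49
(-1)^2*50=50
(-1)^3*48=-48
(-1)^4*30=30
(-1)^5*13=-13
chi=37


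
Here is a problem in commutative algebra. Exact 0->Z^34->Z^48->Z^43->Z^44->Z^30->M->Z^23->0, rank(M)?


Alt sum=0:
(-1)^0*34 + (-1)^1*48 + (-1)^2*43 + (-1)^3*44 + (-1)^4*30 + (-1)^5*? + (-1)^6*23=0
rank(M)=38


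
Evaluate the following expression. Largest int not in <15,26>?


gcd(15,26)=1 => F=ab-a-b=15*26-15-26=390-41=349


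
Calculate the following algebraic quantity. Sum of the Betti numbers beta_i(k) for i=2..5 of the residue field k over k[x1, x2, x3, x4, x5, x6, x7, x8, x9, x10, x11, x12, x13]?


Koszul resolution: beta_i(k)=C(n,i), n=13
C(13,2)=78, C(13,3)=286, C(13,4)=715, C(13,5)=1287
Sum=2366


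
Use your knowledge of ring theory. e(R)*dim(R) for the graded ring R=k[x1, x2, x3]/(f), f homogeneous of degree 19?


e(R)=deg(f)=19, dim(R)=3-1=2
e*dim=19*2=38


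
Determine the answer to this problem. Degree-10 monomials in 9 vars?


C(d+n-1,n-1)=C(18,8)=43758


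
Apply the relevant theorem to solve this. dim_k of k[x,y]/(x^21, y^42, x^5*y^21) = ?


k[x,y]/I, I = (x^21, y^42, x^5*y^21)
Rect: 21x42=882. Corner: (21-5)x(42-21)=336.
dim = 882-336 = 546


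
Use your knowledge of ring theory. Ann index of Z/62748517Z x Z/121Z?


Exponent = lcm of the cyclic orders; pairwise coprime => product.
13^7*11^2=62748517*121=7592570557


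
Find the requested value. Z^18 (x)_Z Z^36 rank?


rank(M(x)N) = rank(M)*rank(N)
18*36 = 648


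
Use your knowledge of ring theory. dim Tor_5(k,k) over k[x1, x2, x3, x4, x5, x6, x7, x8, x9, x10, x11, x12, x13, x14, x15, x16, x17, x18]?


Koszul: C(n,i)=C(18,5)=8568


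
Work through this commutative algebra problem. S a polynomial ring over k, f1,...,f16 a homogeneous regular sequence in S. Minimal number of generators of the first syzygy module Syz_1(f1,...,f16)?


Regular sequence => Koszul complex is the minimal free resolution.
Syz_1 minimally generated by Koszul relations f_i*e_j - f_j*e_i (i<j): mu(Syz_1) = beta_2 = C(m,2) = m(m-1)/2
m=16
16*15/2 = 120


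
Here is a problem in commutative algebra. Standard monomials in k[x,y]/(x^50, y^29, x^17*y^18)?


k[x,y]/I, I = (x^50, y^29, x^17*y^18)
Rect: 50x29=1450. Corner: (50-17)x(29-18)=363.
dim = 1450-363 = 1087


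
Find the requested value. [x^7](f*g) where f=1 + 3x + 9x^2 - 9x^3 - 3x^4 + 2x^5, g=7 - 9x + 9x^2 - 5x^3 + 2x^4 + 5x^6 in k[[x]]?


[x^7] = sum a_i*b_j, i+j=7
  3*5=15
  -9*2=-18
  -3*-5=15
  2*9=18
Sum=30


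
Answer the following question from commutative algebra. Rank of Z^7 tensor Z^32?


rank(M(x)N) = rank(M)*rank(N)
7*32 = 224


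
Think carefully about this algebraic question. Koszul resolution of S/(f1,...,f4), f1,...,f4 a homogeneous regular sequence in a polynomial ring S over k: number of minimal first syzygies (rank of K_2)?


Regular sequence => Koszul complex is the minimal free resolution.
Syz_1 minimally generated by Koszul relations f_i*e_j - f_j*e_i (i<j): mu(Syz_1) = beta_2 = C(m,2) = m(m-1)/2
m=4
4*3/2 = 6


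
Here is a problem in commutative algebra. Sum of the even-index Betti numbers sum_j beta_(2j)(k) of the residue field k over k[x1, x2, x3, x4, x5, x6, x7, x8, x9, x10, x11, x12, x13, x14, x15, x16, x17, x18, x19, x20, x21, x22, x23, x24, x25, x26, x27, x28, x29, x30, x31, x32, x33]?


Koszul resolution: beta_i(k)=C(n,i), n=33
sum_even C(33,i) = 2^(n-1) = 2^32 = 4294967296


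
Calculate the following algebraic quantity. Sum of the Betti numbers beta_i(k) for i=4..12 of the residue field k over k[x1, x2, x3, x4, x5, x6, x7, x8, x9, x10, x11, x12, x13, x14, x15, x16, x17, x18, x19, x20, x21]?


Koszul resolution: beta_i(k)=C(n,i), n=21
C(21,4)=5985, C(21,5)=20349, C(21,6)=54264, C(21,7)=116280, C(21,8)=203490, C(21,9)=293930, C(21,10)=352716, C(21,11)=352716, C(21,12)=293930
Sum=1693660


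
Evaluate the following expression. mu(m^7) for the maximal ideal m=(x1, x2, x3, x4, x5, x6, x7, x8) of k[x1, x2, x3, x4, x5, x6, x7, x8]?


Graded Nakayama: mu(m^d) = dim_k (m^d/m^(d+1)) = #degree-7 monomials in 8 vars
C(n+d-1,d)=C(14,7)=3432


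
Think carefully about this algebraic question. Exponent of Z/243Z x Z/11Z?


Exponent = lcm of the cyclic orders; pairwise coprime => product.
3^5*11^1=243*11=2673


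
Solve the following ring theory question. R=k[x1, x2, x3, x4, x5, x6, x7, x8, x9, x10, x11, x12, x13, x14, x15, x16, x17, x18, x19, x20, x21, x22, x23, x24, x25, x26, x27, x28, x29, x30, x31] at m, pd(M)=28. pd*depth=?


pd+depth=31
depth=31-28=3
pd*depth=28*3=84


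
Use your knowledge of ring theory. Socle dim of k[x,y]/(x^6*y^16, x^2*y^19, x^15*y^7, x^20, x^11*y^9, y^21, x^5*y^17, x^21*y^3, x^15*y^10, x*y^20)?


Socle = ann(m) = span of standard monomials u with x*u, y*u in I (staircase corners).
Redundant generators: x^21*y^3, x^15*y^10
Minimal generators: x^20, x^15*y^7, x^11*y^9, x^6*y^16, x^5*y^17, x^2*y^19, x*y^20, y^21
Corners: y^20, xy^19, x^4y^18, x^5y^16, x^10y^15, x^14y^8, x^19y^6
Socle dim=7


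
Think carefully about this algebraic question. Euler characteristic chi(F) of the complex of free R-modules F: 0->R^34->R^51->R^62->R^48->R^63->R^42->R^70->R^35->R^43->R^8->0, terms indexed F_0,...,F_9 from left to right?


chi = sum (-1)^i * rank:
(-1)^0*34=34
(-1)^1*51=-51
(-1)^2*62=62
(-1)^3*48=-48
(-1)^4*63=63
(-1)^5*42=-42
(-1)^6*70=70
(-1)^7*35=-35
(-1)^8*43=43
(-1)^9*8=-8
chi=88


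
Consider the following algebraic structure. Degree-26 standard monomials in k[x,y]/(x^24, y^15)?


k[x,y], I = (x^24, y^15), d = 26
Need i < 24 and d-i < 15.
Range: 12 <= i <= 23.
H(26) = 12


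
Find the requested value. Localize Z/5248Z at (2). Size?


2-primary part: 5248=2^7*41
Size=2^7=128


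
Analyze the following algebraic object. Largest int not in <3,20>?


gcd(3,20)=1 => F=ab-a-b=3*20-3-20=60-23=37


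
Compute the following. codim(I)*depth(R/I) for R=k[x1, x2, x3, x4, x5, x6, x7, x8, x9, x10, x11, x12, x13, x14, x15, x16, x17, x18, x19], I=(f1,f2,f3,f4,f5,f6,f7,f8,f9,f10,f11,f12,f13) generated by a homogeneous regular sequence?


codim=13, depth=dim(R/I)=19-13=6
Product=13*6=78


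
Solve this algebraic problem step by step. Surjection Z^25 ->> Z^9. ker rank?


rank(ker) = 25-9 = 16


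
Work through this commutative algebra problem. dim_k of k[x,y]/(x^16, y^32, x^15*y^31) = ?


k[x,y]/I, I = (x^16, y^32, x^15*y^31)
Rect: 16x32=512. Corner: (16-15)x(32-31)=1.
dim = 512-1 = 511


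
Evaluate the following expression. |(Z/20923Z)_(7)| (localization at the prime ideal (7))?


7-primary part: 20923=7^3*61
Size=7^3=343


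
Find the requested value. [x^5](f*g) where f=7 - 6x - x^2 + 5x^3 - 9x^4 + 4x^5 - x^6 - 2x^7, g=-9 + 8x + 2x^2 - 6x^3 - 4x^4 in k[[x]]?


[x^5] = sum a_i*b_j, i+j=5
  -6*-4=24
  -1*-6=6
  5*2=10
  -9*8=-72
  4*-9=-36
Sum=-68


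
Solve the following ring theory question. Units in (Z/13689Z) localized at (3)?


Local ring = Z/81Z.
phi(81) = 3^3*(3-1) = 54


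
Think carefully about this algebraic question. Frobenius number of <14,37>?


gcd(14,37)=1 => F=ab-a-b=14*37-14-37=518-51=467


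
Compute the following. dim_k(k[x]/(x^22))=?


Basis: 1,x,...,x^21
dim=22


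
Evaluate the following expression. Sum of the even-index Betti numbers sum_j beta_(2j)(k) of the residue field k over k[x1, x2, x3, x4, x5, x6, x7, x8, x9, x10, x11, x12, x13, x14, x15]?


Koszul resolution: beta_i(k)=C(n,i), n=15
sum_even C(15,i) = 2^(n-1) = 2^14 = 16384


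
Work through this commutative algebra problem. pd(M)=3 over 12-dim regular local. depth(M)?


pd+depth=depth(R)=12
depth=12-3=9


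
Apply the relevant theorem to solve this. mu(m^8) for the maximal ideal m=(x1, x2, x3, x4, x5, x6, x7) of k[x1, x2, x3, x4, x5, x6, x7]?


Graded Nakayama: mu(m^d) = dim_k (m^d/m^(d+1)) = #degree-8 monomials in 7 vars
C(n+d-1,d)=C(14,8)=3003


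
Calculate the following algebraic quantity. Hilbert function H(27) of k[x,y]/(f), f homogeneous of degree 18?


H(t)=d for t>=d-1.
d=18, t=27
H(27)=18


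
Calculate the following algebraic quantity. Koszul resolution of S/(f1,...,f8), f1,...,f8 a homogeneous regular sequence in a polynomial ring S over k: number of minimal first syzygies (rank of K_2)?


Regular sequence => Koszul complex is the minimal free resolution.
Syz_1 minimally generated by Koszul relations f_i*e_j - f_j*e_i (i<j): mu(Syz_1) = beta_2 = C(m,2) = m(m-1)/2
m=8
8*7/2 = 28


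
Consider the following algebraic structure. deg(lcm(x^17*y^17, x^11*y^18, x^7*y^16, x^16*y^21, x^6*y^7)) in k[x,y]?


lcm = componentwise max:
x: max(17,11,7,16,6)=17
y: max(17,18,16,21,7)=21
Total=17+21=38


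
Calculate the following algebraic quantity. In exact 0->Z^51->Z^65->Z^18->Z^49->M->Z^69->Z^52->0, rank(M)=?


Alt sum=0:
(-1)^0*51 + (-1)^1*65 + (-1)^2*18 + (-1)^3*49 + (-1)^4*? + (-1)^5*69 + (-1)^6*52=0
rank(M)=62


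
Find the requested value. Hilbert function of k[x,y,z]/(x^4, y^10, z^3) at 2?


Need i<4, j<10, k<3 with i+j+k=2.
For each i, j ranges over max(0,2-i-2)..min(9,2-i):
  i=0: j in [0,2] -> 3
  i=1: j in [0,1] -> 2
  i=2: j in [0,0] -> 1
H(2) = 3+2+1 = 6


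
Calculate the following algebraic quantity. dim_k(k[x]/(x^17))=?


Basis: 1,x,...,x^16
dim=17


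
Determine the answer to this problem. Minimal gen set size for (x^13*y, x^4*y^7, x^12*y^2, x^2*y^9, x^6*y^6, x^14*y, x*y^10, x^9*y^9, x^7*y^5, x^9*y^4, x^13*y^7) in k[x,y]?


Remove redundant (divisible by others).
x^13*y^7 redundant.
x^9*y^9 redundant.
x^14*y redundant.
Min: x^13*y, x^12*y^2, x^9*y^4, x^7*y^5, x^6*y^6, x^4*y^7, x^2*y^9, x*y^10
Count=8


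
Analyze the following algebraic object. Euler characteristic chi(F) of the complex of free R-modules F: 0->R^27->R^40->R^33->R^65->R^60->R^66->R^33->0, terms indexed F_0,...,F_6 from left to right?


chi = sum (-1)^i * rank:
(-1)^0*27=27
(-1)^1*40=-40
(-1)^2*33=33
(-1)^3*65=-65
(-1)^4*60=60
(-1)^5*66=-66
(-1)^6*33=33
chi=-18


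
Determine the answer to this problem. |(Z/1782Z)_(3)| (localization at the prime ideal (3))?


3-primary part: 1782=3^4*22
Size=3^4=81


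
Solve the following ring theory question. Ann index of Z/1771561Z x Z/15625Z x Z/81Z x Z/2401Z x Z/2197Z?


Exponent = lcm of the cyclic orders; pairwise coprime => product.
11^6*5^6*3^4*7^4*13^3=1771561*15625*81*2401*2197=11827238996651203125


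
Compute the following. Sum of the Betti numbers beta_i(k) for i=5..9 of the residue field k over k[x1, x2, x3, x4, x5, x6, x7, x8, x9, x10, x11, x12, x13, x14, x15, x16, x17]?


Koszul resolution: beta_i(k)=C(n,i), n=17
C(17,5)=6188, C(17,6)=12376, C(17,7)=19448, C(17,8)=24310, C(17,9)=24310
Sum=86632


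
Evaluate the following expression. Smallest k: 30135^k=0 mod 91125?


30135^k mod 91125:
k=1: 30135
k=2: 57600
k=3: 27000
k=4: 81000
k=5: 60750
k=6: 0
First zero at k = 6


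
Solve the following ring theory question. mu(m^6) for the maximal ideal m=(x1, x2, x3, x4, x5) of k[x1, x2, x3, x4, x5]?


Graded Nakayama: mu(m^d) = dim_k (m^d/m^(d+1)) = #degree-6 monomials in 5 vars
C(n+d-1,d)=C(10,6)=210


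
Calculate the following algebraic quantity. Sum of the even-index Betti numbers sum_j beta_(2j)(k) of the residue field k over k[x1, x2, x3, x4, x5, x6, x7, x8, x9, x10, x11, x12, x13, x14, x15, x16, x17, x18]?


Koszul resolution: beta_i(k)=C(n,i), n=18
sum_even C(18,i) = 2^(n-1) = 2^17 = 131072


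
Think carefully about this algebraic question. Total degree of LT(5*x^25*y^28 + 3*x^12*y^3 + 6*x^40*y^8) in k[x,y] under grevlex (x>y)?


LT: 5*x^25*y^28
deg_x=25, deg_y=28
Total=25+28=53


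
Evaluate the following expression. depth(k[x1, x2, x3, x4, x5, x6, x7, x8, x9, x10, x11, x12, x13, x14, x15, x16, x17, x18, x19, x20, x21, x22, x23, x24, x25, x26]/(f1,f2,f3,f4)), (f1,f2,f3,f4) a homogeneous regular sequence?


depth(R)=26
depth(R/I)=26-4=22


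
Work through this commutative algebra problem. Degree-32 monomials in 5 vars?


C(d+n-1,n-1)=C(36,4)=58905


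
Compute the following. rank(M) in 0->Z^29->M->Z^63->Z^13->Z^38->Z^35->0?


Alt sum=0:
(-1)^0*29 + (-1)^1*? + (-1)^2*63 + (-1)^3*13 + (-1)^4*38 + (-1)^5*35=0
rank(M)=82


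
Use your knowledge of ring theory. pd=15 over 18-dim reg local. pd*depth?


pd+depth=18
depth=18-15=3
pd*depth=15*3=45


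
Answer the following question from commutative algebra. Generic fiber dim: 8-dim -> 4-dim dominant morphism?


dim(fiber)=dim(X)-dim(Y)=8-4=4


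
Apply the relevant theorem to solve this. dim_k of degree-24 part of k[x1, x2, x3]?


C(d+n-1,n-1)=C(26,2)=325


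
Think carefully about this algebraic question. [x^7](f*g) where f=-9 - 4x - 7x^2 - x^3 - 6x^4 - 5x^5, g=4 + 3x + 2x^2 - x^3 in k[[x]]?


[x^7] = sum a_i*b_j, i+j=7
  -6*-1=6
  -5*2=-10
Sum=-4


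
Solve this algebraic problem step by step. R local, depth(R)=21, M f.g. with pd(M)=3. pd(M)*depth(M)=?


pd+depth=21
depth=21-3=18
pd*depth=3*18=54


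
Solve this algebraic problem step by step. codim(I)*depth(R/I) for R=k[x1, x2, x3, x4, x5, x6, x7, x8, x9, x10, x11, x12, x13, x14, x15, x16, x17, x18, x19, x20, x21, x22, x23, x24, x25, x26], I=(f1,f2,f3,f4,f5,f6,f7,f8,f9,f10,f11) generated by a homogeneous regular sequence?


codim=11, depth=dim(R/I)=26-11=15
Product=11*15=165


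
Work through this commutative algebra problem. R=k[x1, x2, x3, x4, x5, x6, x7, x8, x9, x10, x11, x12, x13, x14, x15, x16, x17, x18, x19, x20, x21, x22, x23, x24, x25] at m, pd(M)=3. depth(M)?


pd+depth=depth(R)=25
depth=25-3=22


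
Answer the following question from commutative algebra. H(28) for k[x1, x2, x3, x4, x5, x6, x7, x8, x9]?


C(d+n-1,n-1)=C(36,8)=30260340


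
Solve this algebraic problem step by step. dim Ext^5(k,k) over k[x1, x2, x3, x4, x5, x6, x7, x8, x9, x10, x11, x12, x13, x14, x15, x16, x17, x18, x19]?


C(n,i)=C(19,5)=11628


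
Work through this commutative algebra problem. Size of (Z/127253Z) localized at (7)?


7-primary part: 127253=7^4*53
Size=7^4=2401


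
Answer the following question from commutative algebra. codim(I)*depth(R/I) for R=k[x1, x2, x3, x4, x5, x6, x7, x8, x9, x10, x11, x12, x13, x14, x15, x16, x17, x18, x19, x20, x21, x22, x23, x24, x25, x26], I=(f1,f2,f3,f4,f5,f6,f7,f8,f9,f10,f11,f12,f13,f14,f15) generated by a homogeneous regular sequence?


codim=15, depth=dim(R/I)=26-15=11
Product=15*11=165


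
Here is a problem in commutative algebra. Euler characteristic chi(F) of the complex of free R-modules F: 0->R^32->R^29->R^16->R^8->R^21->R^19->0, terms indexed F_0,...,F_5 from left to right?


chi = sum (-1)^i * rank:
(-1)^0*32=32
(-1)^1*29=-29
(-1)^2*16=16
(-1)^3*8=-8
(-1)^4*21=21
(-1)^5*19=-19
chi=13


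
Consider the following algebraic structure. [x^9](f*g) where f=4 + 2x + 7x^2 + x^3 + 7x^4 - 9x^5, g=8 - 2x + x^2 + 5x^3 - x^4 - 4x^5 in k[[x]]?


[x^9] = sum a_i*b_j, i+j=9
  7*-4=-28
  -9*-1=9
Sum=-19


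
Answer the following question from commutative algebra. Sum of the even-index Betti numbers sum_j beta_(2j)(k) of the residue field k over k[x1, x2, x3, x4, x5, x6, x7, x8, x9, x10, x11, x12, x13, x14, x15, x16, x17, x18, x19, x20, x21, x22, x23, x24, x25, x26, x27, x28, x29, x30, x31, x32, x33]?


Koszul resolution: beta_i(k)=C(n,i), n=33
sum_even C(33,i) = 2^(n-1) = 2^32 = 4294967296


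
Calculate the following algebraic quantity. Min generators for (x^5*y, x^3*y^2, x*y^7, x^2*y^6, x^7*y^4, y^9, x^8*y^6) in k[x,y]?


Remove redundant (divisible by others).
x^8*y^6 redundant.
x^7*y^4 redundant.
Min: x^5*y, x^3*y^2, x^2*y^6, x*y^7, y^9
Count=5


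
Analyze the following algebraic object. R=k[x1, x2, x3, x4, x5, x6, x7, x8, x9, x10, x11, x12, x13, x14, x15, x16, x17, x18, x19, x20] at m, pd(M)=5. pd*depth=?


pd+depth=20
depth=20-5=15
pd*depth=5*15=75


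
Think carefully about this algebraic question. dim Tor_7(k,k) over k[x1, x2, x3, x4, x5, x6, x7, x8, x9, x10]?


Koszul: C(n,i)=C(10,7)=120


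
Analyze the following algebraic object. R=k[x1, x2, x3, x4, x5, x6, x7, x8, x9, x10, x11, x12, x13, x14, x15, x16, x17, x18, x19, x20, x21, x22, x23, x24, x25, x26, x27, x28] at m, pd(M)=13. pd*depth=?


pd+depth=28
depth=28-13=15
pd*depth=13*15=195


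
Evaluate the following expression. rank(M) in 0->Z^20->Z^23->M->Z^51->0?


Alt sum=0:
(-1)^0*20 + (-1)^1*23 + (-1)^2*? + (-1)^3*51=0
rank(M)=54


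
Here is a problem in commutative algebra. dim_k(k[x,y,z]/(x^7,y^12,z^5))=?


Basis: x^iy^jz^k, i<7,j<12,k<5
7*12*5=420


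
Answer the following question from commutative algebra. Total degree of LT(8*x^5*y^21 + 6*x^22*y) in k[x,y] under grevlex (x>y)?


LT: 8*x^5*y^21
deg_x=5, deg_y=21
Total=5+21=26


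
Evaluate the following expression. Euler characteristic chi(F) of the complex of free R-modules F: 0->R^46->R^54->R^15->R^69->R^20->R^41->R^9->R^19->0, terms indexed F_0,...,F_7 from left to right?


chi = sum (-1)^i * rank:
(-1)^0*46=46
(-1)^1*54=-54
(-1)^2*15=15
(-1)^3*69=-69
(-1)^4*20=20
(-1)^5*41=-41
(-1)^6*9=9
(-1)^7*19=-19
chi=-93


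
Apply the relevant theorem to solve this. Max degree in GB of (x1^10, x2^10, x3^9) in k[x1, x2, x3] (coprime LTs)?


Pure powers, coprime LTs => already GB.
Degrees: 10, 10, 9
Max=10


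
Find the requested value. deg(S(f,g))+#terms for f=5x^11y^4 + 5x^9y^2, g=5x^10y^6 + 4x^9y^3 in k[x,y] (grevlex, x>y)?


LT(f)=5x^11y^4, LT(g)=5x^10y^6
lcm(LM)=x^11y^6
S(f,g) (scaled by 25 to clear denominators) = 5y^2*f - 5x*g = -20x^10y^3 + 25x^9y^4
2 terms, deg 13.
13+2=15


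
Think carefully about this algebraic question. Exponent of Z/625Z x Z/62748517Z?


Exponent = lcm of the cyclic orders; pairwise coprime => product.
5^4*13^7=625*62748517=39217823125


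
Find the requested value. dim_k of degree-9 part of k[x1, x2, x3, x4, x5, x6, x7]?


C(d+n-1,n-1)=C(15,6)=5005


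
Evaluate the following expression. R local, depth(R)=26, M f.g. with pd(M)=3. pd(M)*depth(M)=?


pd+depth=26
depth=26-3=23
pd*depth=3*23=69


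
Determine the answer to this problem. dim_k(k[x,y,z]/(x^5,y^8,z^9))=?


Basis: x^iy^jz^k, i<5,j<8,k<9
5*8*9=360


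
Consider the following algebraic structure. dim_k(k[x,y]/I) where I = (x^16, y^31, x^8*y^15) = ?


k[x,y]/I, I = (x^16, y^31, x^8*y^15)
Rect: 16x31=496. Corner: (16-8)x(31-15)=128.
dim = 496-128 = 368


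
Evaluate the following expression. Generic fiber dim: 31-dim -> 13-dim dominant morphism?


dim(fiber)=dim(X)-dim(Y)=31-13=18


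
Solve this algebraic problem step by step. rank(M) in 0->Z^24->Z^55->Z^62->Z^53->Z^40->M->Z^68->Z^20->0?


Alt sum=0:
(-1)^0*24 + (-1)^1*55 + (-1)^2*62 + (-1)^3*53 + (-1)^4*40 + (-1)^5*? + (-1)^6*68 + (-1)^7*20=0
rank(M)=66
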